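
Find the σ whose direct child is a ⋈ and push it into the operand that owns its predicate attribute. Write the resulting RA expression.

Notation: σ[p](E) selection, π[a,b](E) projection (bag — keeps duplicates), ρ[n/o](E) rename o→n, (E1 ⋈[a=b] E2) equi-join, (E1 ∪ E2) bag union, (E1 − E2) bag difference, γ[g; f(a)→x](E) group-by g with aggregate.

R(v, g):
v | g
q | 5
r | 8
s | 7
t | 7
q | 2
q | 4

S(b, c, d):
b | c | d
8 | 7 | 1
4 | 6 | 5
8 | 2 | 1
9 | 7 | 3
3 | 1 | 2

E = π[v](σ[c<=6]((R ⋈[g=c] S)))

σ filters on c, owned by the right side.
E' = π[v]((R ⋈[g=c] σ[c<=6](S)))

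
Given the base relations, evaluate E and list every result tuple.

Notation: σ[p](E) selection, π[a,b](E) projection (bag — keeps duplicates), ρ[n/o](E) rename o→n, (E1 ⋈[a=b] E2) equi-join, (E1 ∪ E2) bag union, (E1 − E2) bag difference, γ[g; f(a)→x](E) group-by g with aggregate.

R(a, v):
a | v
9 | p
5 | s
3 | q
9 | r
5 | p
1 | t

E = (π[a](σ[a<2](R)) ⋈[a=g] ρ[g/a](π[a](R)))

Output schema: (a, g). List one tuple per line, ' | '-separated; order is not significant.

Row counts bottom-up:
  R → 6
  σ[a<2](R) → 1
  π[a](σ[a<2](R)) → 1
  R → 6
  π[a](R) → 6
  ρ[g/a](π[a](R)) → 6
  (π[a](σ[a<2](R)) ⋈[a=g] ρ[g/a](π[a](R))) → 1

== RESULT ==
a | g
1 | 1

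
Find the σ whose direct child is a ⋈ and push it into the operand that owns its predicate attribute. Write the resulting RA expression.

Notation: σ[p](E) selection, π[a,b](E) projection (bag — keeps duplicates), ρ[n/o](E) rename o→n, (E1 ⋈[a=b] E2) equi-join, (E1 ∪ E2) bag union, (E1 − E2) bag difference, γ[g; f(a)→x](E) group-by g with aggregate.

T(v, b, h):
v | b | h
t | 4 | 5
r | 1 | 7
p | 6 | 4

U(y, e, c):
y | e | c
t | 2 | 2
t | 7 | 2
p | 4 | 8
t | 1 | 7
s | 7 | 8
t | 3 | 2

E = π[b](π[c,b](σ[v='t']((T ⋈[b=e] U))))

σ filters on v, owned by the left side.
E' = π[b](π[c,b]((σ[v='t'](T) ⋈[b=e] U)))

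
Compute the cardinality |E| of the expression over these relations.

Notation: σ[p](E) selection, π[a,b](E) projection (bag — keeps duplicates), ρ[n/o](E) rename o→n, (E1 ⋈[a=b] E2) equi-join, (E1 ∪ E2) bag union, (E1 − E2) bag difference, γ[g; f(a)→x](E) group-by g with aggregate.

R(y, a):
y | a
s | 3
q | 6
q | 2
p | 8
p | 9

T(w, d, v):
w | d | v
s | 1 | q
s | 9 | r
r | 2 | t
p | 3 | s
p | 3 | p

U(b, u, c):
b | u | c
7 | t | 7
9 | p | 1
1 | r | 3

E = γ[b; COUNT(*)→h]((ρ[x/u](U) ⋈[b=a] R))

Subexpression sizes:
  U → 3
  ρ[x/u](U) → 3
  R → 5
  (ρ[x/u](U) ⋈[b=a] R) → 1
  γ[b; COUNT(*)→h]((ρ[x/u](U) ⋈[b=a] R)) → 1

|E| = 1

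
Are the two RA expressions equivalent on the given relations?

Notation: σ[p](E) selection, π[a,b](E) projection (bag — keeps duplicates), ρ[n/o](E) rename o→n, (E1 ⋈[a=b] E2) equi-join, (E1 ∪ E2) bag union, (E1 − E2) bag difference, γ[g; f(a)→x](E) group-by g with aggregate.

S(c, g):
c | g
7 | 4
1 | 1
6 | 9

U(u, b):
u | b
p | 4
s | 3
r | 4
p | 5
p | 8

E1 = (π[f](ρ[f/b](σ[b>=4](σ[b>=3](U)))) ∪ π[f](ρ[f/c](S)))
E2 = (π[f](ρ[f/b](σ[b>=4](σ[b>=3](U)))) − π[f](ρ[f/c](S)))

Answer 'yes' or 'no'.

E1 row counts bottom-up:
  U → 5
  σ[b>=3](U) → 5
  σ[b>=4](σ[b>=3](U)) → 4
  ρ[f/b](σ[b>=4](σ[b>=3](U))) → 4
  π[f](ρ[f/b](σ[b>=4](σ[b>=3](U)))) → 4
  S → 3
  ρ[f/c](S) → 3
  π[f](ρ[f/c](S)) → 3
  (π[f](ρ[f/b](σ[b>=4](σ[b>=3](U)))) ∪ π[f](ρ[f/c](S))) → 7
E2 row counts bottom-up:
  U → 5
  σ[b>=3](U) → 5
  σ[b>=4](σ[b>=3](U)) → 4
  ρ[f/b](σ[b>=4](σ[b>=3](U))) → 4
  π[f](ρ[f/b](σ[b>=4](σ[b>=3](U)))) → 4
  S → 3
  ρ[f/c](S) → 3
  π[f](ρ[f/c](S)) → 3
  (π[f](ρ[f/b](σ[b>=4](σ[b>=3](U)))) − π[f](ρ[f/c](S))) → 4

E1 result:
f
1
4
4
5
6
7
8
E2 result:
f
4
4
5
8
Witness: (6,) appears 1× in E1 but 0× in E2.

no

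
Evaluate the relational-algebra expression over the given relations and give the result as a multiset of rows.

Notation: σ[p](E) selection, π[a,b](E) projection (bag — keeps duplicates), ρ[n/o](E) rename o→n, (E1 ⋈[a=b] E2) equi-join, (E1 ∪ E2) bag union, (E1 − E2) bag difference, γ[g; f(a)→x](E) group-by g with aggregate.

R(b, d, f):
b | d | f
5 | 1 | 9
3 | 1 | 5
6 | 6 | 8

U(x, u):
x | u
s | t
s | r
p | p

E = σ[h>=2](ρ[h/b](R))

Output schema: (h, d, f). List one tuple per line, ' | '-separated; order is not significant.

Per-node cardinality:
  R → 3
  ρ[h/b](R) → 3
  σ[h>=2](ρ[h/b](R)) → 3

== RESULT ==
h | d | f
3 | 1 | 5
5 | 1 | 9
6 | 6 | 8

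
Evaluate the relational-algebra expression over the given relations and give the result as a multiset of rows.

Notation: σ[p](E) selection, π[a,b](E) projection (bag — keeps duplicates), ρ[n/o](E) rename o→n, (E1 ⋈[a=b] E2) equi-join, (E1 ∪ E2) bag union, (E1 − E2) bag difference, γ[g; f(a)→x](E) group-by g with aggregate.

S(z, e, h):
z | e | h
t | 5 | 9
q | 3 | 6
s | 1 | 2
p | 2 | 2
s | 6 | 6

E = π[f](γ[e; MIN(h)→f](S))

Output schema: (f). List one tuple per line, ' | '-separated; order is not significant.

Subexpression sizes:
  S → 5
  γ[e; MIN(h)→f](S) → 5
  π[f](γ[e; MIN(h)→f](S)) → 5

== RESULT ==
f
2
2
6
6
9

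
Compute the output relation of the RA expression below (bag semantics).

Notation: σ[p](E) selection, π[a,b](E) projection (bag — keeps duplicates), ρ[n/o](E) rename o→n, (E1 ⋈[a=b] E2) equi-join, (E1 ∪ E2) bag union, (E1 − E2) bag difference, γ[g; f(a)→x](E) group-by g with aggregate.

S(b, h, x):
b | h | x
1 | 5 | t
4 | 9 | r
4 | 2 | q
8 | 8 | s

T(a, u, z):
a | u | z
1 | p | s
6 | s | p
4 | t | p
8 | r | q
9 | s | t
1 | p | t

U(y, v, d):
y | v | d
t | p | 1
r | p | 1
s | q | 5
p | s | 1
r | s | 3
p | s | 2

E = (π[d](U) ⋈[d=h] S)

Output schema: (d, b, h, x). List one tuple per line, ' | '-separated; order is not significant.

Subexpression sizes:
  U → 6
  π[d](U) → 6
  S → 4
  (π[d](U) ⋈[d=h] S) → 2

== RESULT ==
d | b | h | x
2 | 4 | 2 | q
5 | 1 | 5 | t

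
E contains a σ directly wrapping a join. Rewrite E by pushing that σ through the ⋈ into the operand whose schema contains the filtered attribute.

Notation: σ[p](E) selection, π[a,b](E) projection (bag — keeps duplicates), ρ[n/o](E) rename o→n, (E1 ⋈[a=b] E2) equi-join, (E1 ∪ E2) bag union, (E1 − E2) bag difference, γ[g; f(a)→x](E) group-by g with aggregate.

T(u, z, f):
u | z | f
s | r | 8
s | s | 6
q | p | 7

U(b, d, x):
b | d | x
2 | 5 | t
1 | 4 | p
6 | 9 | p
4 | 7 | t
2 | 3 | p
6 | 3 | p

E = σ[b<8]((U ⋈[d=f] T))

σ filters on b, owned by the left side.
E' = (σ[b<8](U) ⋈[d=f] T)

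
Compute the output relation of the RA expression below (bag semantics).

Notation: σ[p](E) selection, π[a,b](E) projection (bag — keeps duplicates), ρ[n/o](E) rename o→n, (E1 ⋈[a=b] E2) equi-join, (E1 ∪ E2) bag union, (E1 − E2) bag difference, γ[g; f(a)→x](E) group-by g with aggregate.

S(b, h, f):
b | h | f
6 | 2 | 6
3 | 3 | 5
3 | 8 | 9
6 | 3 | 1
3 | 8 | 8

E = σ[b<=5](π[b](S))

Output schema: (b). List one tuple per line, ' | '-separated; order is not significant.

Subexpression sizes:
  S → 5
  π[b](S) → 5
  σ[b<=5](π[b](S)) → 3

== RESULT ==
b
3
3
3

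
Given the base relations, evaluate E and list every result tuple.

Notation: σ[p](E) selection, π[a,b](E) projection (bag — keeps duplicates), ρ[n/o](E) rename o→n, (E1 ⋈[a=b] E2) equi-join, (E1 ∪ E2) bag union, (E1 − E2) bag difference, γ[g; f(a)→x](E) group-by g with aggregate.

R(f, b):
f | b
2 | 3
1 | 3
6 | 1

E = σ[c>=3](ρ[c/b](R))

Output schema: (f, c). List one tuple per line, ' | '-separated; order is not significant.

Subexpression sizes:
  R → 3
  ρ[c/b](R) → 3
  σ[c>=3](ρ[c/b](R)) → 2

== RESULT ==
f | c
1 | 3
2 | 3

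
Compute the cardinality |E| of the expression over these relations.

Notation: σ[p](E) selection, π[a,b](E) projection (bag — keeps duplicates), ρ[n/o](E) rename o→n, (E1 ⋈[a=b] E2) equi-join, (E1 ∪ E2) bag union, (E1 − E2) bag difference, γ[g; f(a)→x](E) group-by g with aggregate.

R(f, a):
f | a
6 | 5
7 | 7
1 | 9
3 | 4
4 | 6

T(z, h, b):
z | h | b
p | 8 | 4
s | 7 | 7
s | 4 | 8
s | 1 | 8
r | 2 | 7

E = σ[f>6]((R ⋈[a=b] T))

Row counts bottom-up:
  R → 5
  T → 5
  (R ⋈[a=b] T) → 3
  σ[f>6]((R ⋈[a=b] T)) → 2

|E| = 2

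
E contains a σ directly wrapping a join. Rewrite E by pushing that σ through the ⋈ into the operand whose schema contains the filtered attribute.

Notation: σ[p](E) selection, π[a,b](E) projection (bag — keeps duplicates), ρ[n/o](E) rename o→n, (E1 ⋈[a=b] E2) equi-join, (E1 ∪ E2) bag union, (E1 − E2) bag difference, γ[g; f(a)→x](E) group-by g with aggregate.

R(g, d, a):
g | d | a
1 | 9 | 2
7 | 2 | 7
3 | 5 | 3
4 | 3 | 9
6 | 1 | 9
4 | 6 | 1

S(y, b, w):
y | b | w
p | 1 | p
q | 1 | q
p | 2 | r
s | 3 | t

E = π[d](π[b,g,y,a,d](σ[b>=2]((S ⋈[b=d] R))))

σ filters on b, owned by the left side.
E' = π[d](π[b,g,y,a,d]((σ[b>=2](S) ⋈[b=d] R)))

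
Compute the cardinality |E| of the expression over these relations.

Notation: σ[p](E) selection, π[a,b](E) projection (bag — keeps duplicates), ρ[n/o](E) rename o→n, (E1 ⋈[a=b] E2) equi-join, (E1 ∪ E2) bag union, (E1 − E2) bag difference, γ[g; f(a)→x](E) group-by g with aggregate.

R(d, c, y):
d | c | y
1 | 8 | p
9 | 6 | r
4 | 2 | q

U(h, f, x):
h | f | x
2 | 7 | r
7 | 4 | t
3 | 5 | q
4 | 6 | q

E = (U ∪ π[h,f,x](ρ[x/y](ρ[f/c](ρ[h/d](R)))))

Subexpression sizes:
  U → 4
  R → 3
  ρ[h/d](R) → 3
  ρ[f/c](ρ[h/d](R)) → 3
  ρ[x/y](ρ[f/c](ρ[h/d](R))) → 3
  π[h,f,x](ρ[x/y](ρ[f/c](ρ[h/d](R)))) → 3
  (U ∪ π[h,f,x](ρ[x/y](ρ[f/c](ρ[h/d](R))))) → 7

|E| = 7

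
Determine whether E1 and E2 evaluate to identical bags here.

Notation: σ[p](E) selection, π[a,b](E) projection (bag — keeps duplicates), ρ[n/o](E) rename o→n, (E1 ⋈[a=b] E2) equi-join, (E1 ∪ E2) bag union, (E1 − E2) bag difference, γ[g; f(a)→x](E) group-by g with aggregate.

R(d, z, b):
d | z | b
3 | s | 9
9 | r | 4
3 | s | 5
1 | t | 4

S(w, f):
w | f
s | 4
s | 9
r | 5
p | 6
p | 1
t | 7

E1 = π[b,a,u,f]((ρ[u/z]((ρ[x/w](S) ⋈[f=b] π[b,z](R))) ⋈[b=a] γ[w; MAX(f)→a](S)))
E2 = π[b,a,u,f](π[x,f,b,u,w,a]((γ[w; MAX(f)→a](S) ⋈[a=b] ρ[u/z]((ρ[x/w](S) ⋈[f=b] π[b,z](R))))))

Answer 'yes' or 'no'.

E1 stepwise |·|:
  S → 6
  ρ[x/w](S) → 6
  R → 4
  π[b,z](R) → 4
  (ρ[x/w](S) ⋈[f=b] π[b,z](R)) → 4
  ρ[u/z]((ρ[x/w](S) ⋈[f=b] π[b,z](R))) → 4
  S → 6
  γ[w; MAX(f)→a](S) → 4
  (ρ[u/z]((ρ[x/w](S) ⋈[f=b] π[b,z](R))) ⋈[b=a] γ[w; MAX(f)→a](S)) → 2
  π[b,a,u,f]((ρ[u/z]((ρ[x/w](S) ⋈[f=b] π[b,z](R))) ⋈[b=a] γ[w; MAX(f)→a](S))) → 2
E2 stepwise |·|:
  S → 6
  γ[w; MAX(f)→a](S) → 4
  S → 6
  ρ[x/w](S) → 6
  R → 4
  π[b,z](R) → 4
  (ρ[x/w](S) ⋈[f=b] π[b,z](R)) → 4
  ρ[u/z]((ρ[x/w](S) ⋈[f=b] π[b,z](R))) → 4
  (γ[w; MAX(f)→a](S) ⋈[a=b] ρ[u/z]((ρ[x/w](S) ⋈[f=b] π[b,z](R)))) → 2
  π[x,f,b,u,w,a]((γ[w; MAX(f)→a](S) ⋈[a=b] ρ[u/z]((ρ[x/w](S) ⋈[f=b] π[b,z](R))))) → 2
  π[b,a,u,f](π[x,f,b,u,w,a]((γ[w; MAX(f)→a](S) ⋈[a=b] ρ[u/z]((ρ[x/w](S) ⋈[f=b] π[b,z](R)))))) → 2

E1 and E2 produce the same multiset:
b | a | u | f
5 | 5 | s | 5
9 | 9 | s | 9

yes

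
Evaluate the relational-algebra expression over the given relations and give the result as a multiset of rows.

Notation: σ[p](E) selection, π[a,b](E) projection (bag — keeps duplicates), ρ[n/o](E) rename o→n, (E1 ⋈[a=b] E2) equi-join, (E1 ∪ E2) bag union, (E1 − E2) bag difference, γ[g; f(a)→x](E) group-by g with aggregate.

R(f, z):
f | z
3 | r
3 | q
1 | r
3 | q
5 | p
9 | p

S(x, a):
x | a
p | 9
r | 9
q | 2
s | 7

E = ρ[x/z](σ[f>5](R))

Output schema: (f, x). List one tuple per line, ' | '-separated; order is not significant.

Per-node cardinality:
  R → 6
  σ[f>5](R) → 1
  ρ[x/z](σ[f>5](R)) → 1

== RESULT ==
f | x
9 | p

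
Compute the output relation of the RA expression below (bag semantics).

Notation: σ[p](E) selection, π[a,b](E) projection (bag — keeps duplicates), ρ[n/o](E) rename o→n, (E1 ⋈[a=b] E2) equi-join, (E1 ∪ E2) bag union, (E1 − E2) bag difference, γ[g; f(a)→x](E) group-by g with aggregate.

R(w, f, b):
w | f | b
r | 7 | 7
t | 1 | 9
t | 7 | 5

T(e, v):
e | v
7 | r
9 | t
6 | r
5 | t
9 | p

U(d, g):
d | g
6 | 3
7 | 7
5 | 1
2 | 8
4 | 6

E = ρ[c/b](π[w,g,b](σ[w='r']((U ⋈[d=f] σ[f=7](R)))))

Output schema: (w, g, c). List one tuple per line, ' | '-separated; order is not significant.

Row counts bottom-up:
  U → 5
  R → 3
  σ[f=7](R) → 2
  (U ⋈[d=f] σ[f=7](R)) → 2
  σ[w='r']((U ⋈[d=f] σ[f=7](R))) → 1
  π[w,g,b](σ[w='r']((U ⋈[d=f] σ[f=7](R)))) → 1
  ρ[c/b](π[w,g,b](σ[w='r']((U ⋈[d=f] σ[f=7](R))))) → 1

== RESULT ==
w | g | c
r | 7 | 7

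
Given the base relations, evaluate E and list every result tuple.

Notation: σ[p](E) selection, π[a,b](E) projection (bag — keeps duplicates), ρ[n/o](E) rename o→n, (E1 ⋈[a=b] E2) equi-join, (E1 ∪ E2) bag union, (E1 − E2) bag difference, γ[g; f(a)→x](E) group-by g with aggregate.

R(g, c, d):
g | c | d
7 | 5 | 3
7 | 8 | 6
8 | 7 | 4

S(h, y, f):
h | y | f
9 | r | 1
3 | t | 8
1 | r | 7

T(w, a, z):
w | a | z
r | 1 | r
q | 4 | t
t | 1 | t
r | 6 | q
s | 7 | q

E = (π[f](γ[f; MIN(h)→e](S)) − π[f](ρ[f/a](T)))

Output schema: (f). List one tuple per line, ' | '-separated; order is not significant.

Per-node cardinality:
  S → 3
  γ[f; MIN(h)→e](S) → 3
  π[f](γ[f; MIN(h)→e](S)) → 3
  T → 5
  ρ[f/a](T) → 5
  π[f](ρ[f/a](T)) → 5
  (π[f](γ[f; MIN(h)→e](S)) − π[f](ρ[f/a](T))) → 1

== RESULT ==
f
8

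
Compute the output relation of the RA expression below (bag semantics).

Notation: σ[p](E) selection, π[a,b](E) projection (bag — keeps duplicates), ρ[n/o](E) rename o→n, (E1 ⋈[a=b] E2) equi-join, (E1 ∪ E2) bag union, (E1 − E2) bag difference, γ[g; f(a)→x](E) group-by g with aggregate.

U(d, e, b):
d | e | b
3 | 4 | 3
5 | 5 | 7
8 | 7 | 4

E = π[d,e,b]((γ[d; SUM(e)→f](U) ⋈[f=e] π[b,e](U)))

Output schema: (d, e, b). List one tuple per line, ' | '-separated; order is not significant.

Row counts bottom-up:
  U → 3
  γ[d; SUM(e)→f](U) → 3
  U → 3
  π[b,e](U) → 3
  (γ[d; SUM(e)→f](U) ⋈[f=e] π[b,e](U)) → 3
  π[d,e,b]((γ[d; SUM(e)→f](U) ⋈[f=e] π[b,e](U))) → 3

== RESULT ==
d | e | b
3 | 4 | 3
5 | 5 | 7
8 | 7 | 4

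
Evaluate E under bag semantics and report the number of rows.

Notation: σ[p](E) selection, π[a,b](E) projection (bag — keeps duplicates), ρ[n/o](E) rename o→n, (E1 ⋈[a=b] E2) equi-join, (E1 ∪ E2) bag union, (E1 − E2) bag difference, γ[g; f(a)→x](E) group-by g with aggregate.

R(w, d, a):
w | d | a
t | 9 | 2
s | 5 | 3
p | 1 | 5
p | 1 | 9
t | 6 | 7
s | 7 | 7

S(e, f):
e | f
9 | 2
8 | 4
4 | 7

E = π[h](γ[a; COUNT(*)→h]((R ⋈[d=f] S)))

Stepwise |·|:
  R → 6
  S → 3
  (R ⋈[d=f] S) → 1
  γ[a; COUNT(*)→h]((R ⋈[d=f] S)) → 1
  π[h](γ[a; COUNT(*)→h]((R ⋈[d=f] S))) → 1

|E| = 1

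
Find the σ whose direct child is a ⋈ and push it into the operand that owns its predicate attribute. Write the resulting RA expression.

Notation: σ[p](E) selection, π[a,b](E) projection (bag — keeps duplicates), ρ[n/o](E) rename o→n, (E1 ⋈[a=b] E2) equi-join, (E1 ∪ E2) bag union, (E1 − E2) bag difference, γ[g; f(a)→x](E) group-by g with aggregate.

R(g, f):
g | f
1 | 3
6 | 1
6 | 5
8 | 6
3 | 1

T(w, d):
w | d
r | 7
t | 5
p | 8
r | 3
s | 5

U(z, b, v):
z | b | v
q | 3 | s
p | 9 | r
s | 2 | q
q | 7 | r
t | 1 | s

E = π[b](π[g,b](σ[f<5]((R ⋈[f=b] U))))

σ filters on f, owned by the left side.
E' = π[b](π[g,b]((σ[f<5](R) ⋈[f=b] U)))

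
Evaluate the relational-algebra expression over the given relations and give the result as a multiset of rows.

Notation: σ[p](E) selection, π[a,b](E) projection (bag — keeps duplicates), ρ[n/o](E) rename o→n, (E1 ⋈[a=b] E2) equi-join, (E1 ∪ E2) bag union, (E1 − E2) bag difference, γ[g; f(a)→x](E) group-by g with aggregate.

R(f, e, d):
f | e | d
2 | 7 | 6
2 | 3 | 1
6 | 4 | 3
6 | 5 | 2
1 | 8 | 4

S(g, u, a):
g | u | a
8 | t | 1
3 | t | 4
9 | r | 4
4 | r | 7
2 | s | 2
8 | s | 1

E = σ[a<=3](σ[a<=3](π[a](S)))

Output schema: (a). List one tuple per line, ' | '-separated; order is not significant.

Stepwise |·|:
  S → 6
  π[a](S) → 6
  σ[a<=3](π[a](S)) → 3
  σ[a<=3](σ[a<=3](π[a](S))) → 3

== RESULT ==
a
1
1
2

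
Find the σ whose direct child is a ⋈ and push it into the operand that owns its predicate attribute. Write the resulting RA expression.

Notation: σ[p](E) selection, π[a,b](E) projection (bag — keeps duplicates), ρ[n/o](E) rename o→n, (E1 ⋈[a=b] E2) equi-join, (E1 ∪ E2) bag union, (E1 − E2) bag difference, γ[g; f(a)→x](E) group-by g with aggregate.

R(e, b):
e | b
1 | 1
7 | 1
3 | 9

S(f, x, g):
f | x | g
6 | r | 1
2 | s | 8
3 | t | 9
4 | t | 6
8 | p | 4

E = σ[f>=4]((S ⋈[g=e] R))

σ filters on f, owned by the left side.
E' = (σ[f>=4](S) ⋈[g=e] R)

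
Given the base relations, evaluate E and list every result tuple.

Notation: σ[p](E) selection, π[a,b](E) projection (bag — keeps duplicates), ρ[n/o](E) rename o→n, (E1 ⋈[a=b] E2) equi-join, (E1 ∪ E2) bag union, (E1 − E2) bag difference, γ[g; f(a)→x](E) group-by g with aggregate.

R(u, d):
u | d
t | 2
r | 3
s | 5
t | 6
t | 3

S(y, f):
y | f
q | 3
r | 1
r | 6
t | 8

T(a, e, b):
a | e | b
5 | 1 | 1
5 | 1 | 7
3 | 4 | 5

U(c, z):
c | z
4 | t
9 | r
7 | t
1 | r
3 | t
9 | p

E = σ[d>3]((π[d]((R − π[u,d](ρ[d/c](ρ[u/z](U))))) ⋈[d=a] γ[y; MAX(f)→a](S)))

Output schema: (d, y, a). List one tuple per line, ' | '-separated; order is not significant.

Subexpression sizes:
  R → 5
  U → 6
  ρ[u/z](U) → 6
  ρ[d/c](ρ[u/z](U)) → 6
  π[u,d](ρ[d/c](ρ[u/z](U))) → 6
  (R − π[u,d](ρ[d/c](ρ[u/z](U)))) → 4
  π[d]((R − π[u,d](ρ[d/c](ρ[u/z](U))))) → 4
  S → 4
  γ[y; MAX(f)→a](S) → 3
  (π[d]((R − π[u,d](ρ[d/c](ρ[u/z](U))))) ⋈[d=a] γ[y; MAX(f)→a](S)) → 2
  σ[d>3]((π[d]((R − π[u,d](ρ[d/c](ρ[u/z](U))))) ⋈[d=a] γ[y; MAX(f)→a](S))) → 1

== RESULT ==
d | y | a
6 | r | 6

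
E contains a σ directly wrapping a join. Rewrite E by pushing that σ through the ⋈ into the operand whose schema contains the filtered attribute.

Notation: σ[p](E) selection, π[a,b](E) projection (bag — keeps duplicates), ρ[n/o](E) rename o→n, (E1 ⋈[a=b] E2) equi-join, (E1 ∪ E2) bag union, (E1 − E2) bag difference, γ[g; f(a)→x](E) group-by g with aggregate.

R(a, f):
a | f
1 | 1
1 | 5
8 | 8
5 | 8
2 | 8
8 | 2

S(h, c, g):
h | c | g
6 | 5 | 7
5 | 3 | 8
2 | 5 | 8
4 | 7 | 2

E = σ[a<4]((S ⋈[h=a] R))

σ filters on a, owned by the right side.
E' = (S ⋈[h=a] σ[a<4](R))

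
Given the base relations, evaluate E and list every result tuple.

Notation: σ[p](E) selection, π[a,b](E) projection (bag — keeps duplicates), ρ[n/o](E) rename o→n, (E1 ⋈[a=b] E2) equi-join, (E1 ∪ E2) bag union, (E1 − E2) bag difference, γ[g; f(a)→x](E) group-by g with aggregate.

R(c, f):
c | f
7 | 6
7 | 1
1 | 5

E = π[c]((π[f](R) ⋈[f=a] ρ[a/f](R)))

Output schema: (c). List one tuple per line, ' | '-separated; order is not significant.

Stepwise |·|:
  R → 3
  π[f](R) → 3
  R → 3
  ρ[a/f](R) → 3
  (π[f](R) ⋈[f=a] ρ[a/f](R)) → 3
  π[c]((π[f](R) ⋈[f=a] ρ[a/f](R))) → 3

== RESULT ==
c
1
7
7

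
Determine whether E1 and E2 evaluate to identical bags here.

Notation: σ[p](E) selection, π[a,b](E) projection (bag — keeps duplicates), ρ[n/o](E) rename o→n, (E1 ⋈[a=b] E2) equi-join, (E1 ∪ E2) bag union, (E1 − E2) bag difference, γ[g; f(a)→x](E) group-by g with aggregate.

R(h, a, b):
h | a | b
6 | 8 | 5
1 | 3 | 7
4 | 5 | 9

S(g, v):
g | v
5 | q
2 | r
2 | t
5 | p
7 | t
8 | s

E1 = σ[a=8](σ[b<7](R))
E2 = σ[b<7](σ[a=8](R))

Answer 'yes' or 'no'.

E1 per-node cardinality:
  R → 3
  σ[b<7](R) → 1
  σ[a=8](σ[b<7](R)) → 1
E2 per-node cardinality:
  R → 3
  σ[a=8](R) → 1
  σ[b<7](σ[a=8](R)) → 1

E1 and E2 produce the same multiset:
h | a | b
6 | 8 | 5

yes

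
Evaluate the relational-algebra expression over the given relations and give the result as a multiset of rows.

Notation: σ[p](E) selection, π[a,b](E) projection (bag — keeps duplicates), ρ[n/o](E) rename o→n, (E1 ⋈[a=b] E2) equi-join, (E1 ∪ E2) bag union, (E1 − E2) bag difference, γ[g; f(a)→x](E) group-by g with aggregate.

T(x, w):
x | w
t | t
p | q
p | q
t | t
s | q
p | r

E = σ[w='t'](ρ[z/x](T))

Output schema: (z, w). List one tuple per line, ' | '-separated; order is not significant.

Per-node cardinality:
  T → 6
  ρ[z/x](T) → 6
  σ[w='t'](ρ[z/x](T)) → 2

== RESULT ==
z | w
t | t
t | t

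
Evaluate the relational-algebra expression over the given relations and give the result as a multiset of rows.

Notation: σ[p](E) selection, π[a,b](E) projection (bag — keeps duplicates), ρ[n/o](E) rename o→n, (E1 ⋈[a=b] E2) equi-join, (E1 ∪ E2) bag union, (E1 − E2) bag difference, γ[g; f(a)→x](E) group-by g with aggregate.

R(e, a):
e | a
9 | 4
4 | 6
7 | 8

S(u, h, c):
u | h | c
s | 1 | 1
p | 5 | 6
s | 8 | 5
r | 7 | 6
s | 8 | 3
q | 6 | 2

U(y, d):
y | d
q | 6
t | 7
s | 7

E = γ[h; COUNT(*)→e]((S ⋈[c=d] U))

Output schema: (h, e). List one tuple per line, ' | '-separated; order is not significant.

Subexpression sizes:
  S → 6
  U → 3
  (S ⋈[c=d] U) → 2
  γ[h; COUNT(*)→e]((S ⋈[c=d] U)) → 2

== RESULT ==
h | e
5 | 1
7 | 1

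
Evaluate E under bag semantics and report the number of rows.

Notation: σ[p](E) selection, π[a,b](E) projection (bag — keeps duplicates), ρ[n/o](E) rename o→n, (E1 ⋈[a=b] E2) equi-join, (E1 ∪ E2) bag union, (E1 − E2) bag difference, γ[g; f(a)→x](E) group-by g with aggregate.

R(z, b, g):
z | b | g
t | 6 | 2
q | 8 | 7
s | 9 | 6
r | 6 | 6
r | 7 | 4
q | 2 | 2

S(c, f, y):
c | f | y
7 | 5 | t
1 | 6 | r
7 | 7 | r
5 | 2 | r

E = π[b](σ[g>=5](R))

Per-node cardinality:
  R → 6
  σ[g>=5](R) → 3
  π[b](σ[g>=5](R)) → 3

|E| = 3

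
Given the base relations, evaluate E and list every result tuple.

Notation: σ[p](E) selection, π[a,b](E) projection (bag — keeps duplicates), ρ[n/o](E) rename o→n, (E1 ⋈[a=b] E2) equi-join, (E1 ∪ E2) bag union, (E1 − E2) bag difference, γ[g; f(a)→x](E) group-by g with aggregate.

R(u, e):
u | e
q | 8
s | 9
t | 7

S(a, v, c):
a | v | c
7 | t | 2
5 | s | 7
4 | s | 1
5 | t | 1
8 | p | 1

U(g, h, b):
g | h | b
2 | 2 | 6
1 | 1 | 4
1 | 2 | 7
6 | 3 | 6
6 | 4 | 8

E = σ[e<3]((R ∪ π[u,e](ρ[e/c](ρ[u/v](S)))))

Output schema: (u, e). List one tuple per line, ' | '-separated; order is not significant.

Per-node cardinality:
  R → 3
  S → 5
  ρ[u/v](S) → 5
  ρ[e/c](ρ[u/v](S)) → 5
  π[u,e](ρ[e/c](ρ[u/v](S))) → 5
  (R ∪ π[u,e](ρ[e/c](ρ[u/v](S)))) → 8
  σ[e<3]((R ∪ π[u,e](ρ[e/c](ρ[u/v](S))))) → 4

== RESULT ==
u | e
p | 1
s | 1
t | 1
t | 2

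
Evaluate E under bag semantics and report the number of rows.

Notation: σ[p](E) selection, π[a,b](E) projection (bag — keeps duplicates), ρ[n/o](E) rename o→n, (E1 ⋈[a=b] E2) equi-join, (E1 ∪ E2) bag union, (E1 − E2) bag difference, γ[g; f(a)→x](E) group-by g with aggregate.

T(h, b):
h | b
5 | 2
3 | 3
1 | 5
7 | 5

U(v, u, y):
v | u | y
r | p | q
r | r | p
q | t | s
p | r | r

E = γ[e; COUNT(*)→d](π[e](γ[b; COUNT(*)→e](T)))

Row counts bottom-up:
  T → 4
  γ[b; COUNT(*)→e](T) → 3
  π[e](γ[b; COUNT(*)→e](T)) → 3
  γ[e; COUNT(*)→d](π[e](γ[b; COUNT(*)→e](T))) → 2

|E| = 2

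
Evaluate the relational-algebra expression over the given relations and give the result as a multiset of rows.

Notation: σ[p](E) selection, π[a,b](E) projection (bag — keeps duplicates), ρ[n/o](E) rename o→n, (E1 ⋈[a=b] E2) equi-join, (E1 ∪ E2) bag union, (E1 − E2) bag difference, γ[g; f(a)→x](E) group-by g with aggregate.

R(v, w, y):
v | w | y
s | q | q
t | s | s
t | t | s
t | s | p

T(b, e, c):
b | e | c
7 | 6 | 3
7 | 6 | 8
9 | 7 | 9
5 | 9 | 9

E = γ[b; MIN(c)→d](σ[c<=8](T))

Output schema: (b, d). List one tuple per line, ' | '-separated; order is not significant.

Stepwise |·|:
  T → 4
  σ[c<=8](T) → 2
  γ[b; MIN(c)→d](σ[c<=8](T)) → 1

== RESULT ==
b | d
7 | 3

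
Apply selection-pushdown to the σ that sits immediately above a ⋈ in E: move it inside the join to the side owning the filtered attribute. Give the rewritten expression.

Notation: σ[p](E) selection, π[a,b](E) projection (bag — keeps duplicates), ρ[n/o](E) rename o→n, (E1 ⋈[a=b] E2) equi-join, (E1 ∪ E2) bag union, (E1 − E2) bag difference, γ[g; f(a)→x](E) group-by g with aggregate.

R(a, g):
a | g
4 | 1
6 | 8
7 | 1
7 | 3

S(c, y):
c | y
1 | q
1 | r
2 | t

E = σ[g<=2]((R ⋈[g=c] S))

σ filters on g, owned by the left side.
E' = (σ[g<=2](R) ⋈[g=c] S)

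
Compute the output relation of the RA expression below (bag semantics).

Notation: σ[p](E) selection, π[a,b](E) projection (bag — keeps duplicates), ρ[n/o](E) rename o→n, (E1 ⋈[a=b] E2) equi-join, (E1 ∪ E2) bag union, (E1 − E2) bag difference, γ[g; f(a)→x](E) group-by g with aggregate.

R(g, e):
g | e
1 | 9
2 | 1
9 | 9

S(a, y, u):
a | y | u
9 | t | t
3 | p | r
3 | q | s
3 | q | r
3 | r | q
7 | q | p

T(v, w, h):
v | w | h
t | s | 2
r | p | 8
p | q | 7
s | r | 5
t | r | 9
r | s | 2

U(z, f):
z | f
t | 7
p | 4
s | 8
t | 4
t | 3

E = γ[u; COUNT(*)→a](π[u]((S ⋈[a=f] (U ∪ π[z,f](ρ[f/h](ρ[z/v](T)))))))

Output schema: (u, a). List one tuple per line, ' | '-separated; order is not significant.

Row counts bottom-up:
  S → 6
  U → 5
  T → 6
  ρ[z/v](T) → 6
  ρ[f/h](ρ[z/v](T)) → 6
  π[z,f](ρ[f/h](ρ[z/v](T))) → 6
  (U ∪ π[z,f](ρ[f/h](ρ[z/v](T)))) → 11
  (S ⋈[a=f] (U ∪ π[z,f](ρ[f/h](ρ[z/v](T))))) → 7
  π[u]((S ⋈[a=f] (U ∪ π[z,f](ρ[f/h](ρ[z/v](T)))))) → 7
  γ[u; COUNT(*)→a](π[u]((S ⋈[a=f] (U ∪ π[z,f](ρ[f/h](ρ[z/v](T))))))) → 5

== RESULT ==
u | a
p | 2
q | 1
r | 2
s | 1
t | 1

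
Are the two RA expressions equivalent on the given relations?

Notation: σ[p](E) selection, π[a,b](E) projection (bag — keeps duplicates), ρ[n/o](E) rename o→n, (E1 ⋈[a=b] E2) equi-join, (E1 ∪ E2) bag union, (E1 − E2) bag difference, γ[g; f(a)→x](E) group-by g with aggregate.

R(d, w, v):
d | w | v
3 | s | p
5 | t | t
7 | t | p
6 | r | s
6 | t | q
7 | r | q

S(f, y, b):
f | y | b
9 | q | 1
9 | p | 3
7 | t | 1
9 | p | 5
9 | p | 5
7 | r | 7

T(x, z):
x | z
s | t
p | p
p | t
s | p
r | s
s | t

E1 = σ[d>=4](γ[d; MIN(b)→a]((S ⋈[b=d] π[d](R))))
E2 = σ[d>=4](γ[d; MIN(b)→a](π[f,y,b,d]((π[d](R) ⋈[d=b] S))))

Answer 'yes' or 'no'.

E1 stepwise |·|:
  S → 6
  R → 6
  π[d](R) → 6
  (S ⋈[b=d] π[d](R)) → 5
  γ[d; MIN(b)→a]((S ⋈[b=d] π[d](R))) → 3
  σ[d>=4](γ[d; MIN(b)→a]((S ⋈[b=d] π[d](R)))) → 2
E2 stepwise |·|:
  R → 6
  π[d](R) → 6
  S → 6
  (π[d](R) ⋈[d=b] S) → 5
  π[f,y,b,d]((π[d](R) ⋈[d=b] S)) → 5
  γ[d; MIN(b)→a](π[f,y,b,d]((π[d](R) ⋈[d=b] S))) → 3
  σ[d>=4](γ[d; MIN(b)→a](π[f,y,b,d]((π[d](R) ⋈[d=b] S)))) → 2

E1 and E2 produce the same multiset:
d | a
5 | 5
7 | 7

yes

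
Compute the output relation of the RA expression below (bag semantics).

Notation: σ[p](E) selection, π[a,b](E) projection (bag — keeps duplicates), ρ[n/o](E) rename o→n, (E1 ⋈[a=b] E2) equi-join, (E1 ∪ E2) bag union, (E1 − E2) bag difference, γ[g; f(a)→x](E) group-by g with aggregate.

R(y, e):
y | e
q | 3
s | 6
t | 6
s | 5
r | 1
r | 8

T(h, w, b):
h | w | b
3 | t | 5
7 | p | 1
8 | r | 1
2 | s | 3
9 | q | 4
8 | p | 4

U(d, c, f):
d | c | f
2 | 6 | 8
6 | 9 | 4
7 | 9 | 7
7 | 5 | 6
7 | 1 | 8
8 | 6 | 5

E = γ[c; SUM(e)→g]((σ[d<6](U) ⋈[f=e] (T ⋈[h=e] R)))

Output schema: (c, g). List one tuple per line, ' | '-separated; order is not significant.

Per-node cardinality:
  U → 6
  σ[d<6](U) → 1
  T → 6
  R → 6
  (T ⋈[h=e] R) → 3
  (σ[d<6](U) ⋈[f=e] (T ⋈[h=e] R)) → 2
  γ[c; SUM(e)→g]((σ[d<6](U) ⋈[f=e] (T ⋈[h=e] R))) → 1

== RESULT ==
c | g
6 | 16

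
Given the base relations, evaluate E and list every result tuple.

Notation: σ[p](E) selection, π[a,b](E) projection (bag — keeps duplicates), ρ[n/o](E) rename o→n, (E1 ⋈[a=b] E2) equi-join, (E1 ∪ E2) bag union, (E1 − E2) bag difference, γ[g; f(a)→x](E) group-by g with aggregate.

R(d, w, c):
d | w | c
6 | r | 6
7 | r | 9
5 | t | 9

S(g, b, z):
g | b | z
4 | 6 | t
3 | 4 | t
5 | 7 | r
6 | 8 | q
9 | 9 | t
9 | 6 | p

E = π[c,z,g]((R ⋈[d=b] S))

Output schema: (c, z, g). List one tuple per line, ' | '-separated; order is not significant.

Subexpression sizes:
  R → 3
  S → 6
  (R ⋈[d=b] S) → 3
  π[c,z,g]((R ⋈[d=b] S)) → 3

== RESULT ==
c | z | g
6 | p | 9
6 | t | 4
9 | r | 5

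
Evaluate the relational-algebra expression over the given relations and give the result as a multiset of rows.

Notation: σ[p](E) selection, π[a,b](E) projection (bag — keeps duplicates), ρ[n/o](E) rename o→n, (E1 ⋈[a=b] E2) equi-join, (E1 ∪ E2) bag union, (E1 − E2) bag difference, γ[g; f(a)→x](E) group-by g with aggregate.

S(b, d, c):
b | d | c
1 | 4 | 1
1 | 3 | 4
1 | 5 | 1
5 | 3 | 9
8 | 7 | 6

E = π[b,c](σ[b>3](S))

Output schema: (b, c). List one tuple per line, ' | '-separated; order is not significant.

Per-node cardinality:
  S → 5
  σ[b>3](S) → 2
  π[b,c](σ[b>3](S)) → 2

== RESULT ==
b | c
5 | 9
8 | 6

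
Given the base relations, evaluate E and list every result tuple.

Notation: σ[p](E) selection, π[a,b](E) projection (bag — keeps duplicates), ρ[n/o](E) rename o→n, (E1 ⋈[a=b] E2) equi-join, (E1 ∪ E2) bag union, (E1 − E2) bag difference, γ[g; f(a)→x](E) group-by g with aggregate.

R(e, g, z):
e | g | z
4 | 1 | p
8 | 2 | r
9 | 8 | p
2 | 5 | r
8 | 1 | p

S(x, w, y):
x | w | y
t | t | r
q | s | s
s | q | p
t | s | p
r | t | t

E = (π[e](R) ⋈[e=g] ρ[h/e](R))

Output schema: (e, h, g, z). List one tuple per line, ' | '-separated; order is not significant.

Stepwise |·|:
  R → 5
  π[e](R) → 5
  R → 5
  ρ[h/e](R) → 5
  (π[e](R) ⋈[e=g] ρ[h/e](R)) → 3

== RESULT ==
e | h | g | z
2 | 8 | 2 | r
8 | 9 | 8 | p
8 | 9 | 8 | p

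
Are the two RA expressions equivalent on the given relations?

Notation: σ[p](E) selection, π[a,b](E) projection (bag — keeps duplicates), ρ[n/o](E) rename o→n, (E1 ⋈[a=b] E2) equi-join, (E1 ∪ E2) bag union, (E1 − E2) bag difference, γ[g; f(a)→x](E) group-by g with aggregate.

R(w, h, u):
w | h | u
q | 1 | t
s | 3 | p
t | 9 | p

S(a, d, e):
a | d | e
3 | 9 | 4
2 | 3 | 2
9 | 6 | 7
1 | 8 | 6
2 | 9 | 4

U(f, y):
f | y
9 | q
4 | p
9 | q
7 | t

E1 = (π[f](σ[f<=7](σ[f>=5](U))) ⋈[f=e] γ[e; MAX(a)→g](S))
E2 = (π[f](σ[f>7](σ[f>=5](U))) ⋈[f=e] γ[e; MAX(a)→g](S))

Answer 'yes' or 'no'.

E1 subexpression sizes:
  U → 4
  σ[f>=5](U) → 3
  σ[f<=7](σ[f>=5](U)) → 1
  π[f](σ[f<=7](σ[f>=5](U))) → 1
  S → 5
  γ[e; MAX(a)→g](S) → 4
  (π[f](σ[f<=7](σ[f>=5](U))) ⋈[f=e] γ[e; MAX(a)→g](S)) → 1
E2 subexpression sizes:
  U → 4
  σ[f>=5](U) → 3
  σ[f>7](σ[f>=5](U)) → 2
  π[f](σ[f>7](σ[f>=5](U))) → 2
  S → 5
  γ[e; MAX(a)→g](S) → 4
  (π[f](σ[f>7](σ[f>=5](U))) ⋈[f=e] γ[e; MAX(a)→g](S)) → 0

E1 result:
f | e | g
7 | 7 | 9
E2 result:
f | e | g
(0 rows)
Witness: (7, 7, 9) appears 1× in E1 but 0× in E2.

no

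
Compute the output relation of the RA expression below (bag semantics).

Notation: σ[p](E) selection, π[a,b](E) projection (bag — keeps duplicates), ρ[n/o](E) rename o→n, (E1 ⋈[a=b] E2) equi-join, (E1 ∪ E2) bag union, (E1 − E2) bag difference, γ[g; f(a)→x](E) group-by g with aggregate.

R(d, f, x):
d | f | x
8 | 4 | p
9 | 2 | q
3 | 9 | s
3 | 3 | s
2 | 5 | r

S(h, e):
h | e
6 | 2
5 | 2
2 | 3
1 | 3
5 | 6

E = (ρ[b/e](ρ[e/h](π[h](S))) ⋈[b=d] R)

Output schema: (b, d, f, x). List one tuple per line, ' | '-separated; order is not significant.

Row counts bottom-up:
  S → 5
  π[h](S) → 5
  ρ[e/h](π[h](S)) → 5
  ρ[b/e](ρ[e/h](π[h](S))) → 5
  R → 5
  (ρ[b/e](ρ[e/h](π[h](S))) ⋈[b=d] R) → 1

== RESULT ==
b | d | f | x
2 | 2 | 5 | r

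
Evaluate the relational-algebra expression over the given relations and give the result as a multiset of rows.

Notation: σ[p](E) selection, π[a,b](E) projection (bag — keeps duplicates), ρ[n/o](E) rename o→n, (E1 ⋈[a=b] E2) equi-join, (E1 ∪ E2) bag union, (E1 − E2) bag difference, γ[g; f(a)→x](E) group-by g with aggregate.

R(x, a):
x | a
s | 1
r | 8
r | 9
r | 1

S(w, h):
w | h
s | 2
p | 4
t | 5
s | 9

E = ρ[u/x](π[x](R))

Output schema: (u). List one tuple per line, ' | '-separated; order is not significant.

Row counts bottom-up:
  R → 4
  π[x](R) → 4
  ρ[u/x](π[x](R)) → 4

== RESULT ==
u
r
r
r
s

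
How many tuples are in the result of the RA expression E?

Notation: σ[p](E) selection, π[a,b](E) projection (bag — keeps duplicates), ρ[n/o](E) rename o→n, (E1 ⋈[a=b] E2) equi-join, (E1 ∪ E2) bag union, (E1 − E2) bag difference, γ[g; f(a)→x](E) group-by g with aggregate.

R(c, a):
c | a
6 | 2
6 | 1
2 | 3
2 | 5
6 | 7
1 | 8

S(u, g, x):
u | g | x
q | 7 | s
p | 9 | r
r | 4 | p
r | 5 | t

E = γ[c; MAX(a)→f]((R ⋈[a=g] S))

Subexpression sizes:
  R → 6
  S → 4
  (R ⋈[a=g] S) → 2
  γ[c; MAX(a)→f]((R ⋈[a=g] S)) → 2

|E| = 2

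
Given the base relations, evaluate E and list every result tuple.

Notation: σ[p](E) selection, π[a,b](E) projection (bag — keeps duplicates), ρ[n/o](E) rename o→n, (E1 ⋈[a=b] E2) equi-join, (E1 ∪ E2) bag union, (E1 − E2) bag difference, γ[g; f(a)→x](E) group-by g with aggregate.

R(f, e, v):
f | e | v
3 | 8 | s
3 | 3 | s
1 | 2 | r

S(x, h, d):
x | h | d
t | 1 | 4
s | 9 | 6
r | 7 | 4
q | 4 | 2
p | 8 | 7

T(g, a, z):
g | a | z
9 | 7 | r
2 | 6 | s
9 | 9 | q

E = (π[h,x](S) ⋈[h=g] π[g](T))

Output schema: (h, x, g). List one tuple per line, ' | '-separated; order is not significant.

Per-node cardinality:
  S → 5
  π[h,x](S) → 5
  T → 3
  π[g](T) → 3
  (π[h,x](S) ⋈[h=g] π[g](T)) → 2

== RESULT ==
h | x | g
9 | s | 9
9 | s | 9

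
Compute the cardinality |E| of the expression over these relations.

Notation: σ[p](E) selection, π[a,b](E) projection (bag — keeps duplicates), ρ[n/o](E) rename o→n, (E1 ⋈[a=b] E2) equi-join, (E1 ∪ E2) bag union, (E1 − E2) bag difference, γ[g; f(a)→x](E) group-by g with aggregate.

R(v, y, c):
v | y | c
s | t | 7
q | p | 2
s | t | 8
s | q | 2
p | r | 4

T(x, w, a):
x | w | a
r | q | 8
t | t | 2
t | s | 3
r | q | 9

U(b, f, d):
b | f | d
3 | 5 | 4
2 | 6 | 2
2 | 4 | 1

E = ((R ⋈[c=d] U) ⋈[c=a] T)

Stepwise |·|:
  R → 5
  U → 3
  (R ⋈[c=d] U) → 3
  T → 4
  ((R ⋈[c=d] U) ⋈[c=a] T) → 2

|E| = 2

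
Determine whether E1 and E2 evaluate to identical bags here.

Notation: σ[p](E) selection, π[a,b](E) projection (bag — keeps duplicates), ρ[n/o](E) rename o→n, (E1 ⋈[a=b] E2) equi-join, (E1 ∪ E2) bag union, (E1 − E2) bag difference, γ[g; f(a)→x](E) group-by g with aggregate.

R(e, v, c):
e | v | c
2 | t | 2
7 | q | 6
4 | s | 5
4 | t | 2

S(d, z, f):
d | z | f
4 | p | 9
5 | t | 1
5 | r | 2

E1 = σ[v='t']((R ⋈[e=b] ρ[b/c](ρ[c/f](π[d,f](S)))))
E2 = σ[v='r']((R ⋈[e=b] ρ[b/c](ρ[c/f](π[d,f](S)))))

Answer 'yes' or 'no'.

E1 per-node cardinality:
  R → 4
  S → 3
  π[d,f](S) → 3
  ρ[c/f](π[d,f](S)) → 3
  ρ[b/c](ρ[c/f](π[d,f](S))) → 3
  (R ⋈[e=b] ρ[b/c](ρ[c/f](π[d,f](S)))) → 1
  σ[v='t']((R ⋈[e=b] ρ[b/c](ρ[c/f](π[d,f](S))))) → 1
E2 per-node cardinality:
  R → 4
  S → 3
  π[d,f](S) → 3
  ρ[c/f](π[d,f](S)) → 3
  ρ[b/c](ρ[c/f](π[d,f](S))) → 3
  (R ⋈[e=b] ρ[b/c](ρ[c/f](π[d,f](S)))) → 1
  σ[v='r']((R ⋈[e=b] ρ[b/c](ρ[c/f](π[d,f](S))))) → 0

E1 result:
e | v | c | d | b
2 | t | 2 | 5 | 2
E2 result:
e | v | c | d | b
(0 rows)
Witness: (2, 't', 2, 5, 2) appears 1× in E1 but 0× in E2.

no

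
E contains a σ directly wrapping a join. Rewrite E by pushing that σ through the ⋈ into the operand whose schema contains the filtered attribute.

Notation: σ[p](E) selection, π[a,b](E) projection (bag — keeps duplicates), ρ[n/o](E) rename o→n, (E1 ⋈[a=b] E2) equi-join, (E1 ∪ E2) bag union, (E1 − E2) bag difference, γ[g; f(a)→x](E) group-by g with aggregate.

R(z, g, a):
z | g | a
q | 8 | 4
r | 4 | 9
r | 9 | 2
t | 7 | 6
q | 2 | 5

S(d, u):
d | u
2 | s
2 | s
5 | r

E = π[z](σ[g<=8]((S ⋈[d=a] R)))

σ filters on g, owned by the right side.
E' = π[z]((S ⋈[d=a] σ[g<=8](R)))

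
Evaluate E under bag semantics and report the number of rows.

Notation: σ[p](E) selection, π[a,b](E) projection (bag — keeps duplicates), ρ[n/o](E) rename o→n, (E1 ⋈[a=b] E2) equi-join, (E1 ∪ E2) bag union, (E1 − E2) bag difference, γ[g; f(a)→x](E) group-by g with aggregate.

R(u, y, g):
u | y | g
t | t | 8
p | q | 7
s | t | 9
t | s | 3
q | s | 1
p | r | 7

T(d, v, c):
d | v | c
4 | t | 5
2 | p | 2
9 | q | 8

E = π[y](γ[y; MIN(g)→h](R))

Stepwise |·|:
  R → 6
  γ[y; MIN(g)→h](R) → 4
  π[y](γ[y; MIN(g)→h](R)) → 4

|E| = 4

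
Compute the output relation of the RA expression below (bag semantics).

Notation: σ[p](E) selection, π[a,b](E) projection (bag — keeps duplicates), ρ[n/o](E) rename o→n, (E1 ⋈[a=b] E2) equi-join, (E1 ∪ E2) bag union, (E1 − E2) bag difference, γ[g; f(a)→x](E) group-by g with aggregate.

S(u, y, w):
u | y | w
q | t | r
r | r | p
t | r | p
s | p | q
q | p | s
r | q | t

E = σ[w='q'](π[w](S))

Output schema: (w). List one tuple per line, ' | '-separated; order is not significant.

Stepwise |·|:
  S → 6
  π[w](S) → 6
  σ[w='q'](π[w](S)) → 1

== RESULT ==
w
q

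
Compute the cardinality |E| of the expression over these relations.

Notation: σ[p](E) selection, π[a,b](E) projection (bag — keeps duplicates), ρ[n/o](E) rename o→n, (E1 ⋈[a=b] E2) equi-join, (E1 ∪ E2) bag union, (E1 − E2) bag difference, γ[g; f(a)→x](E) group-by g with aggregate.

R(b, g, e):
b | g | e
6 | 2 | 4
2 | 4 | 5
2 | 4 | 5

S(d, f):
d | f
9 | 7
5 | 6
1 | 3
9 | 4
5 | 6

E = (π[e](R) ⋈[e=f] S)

Stepwise |·|:
  R → 3
  π[e](R) → 3
  S → 5
  (π[e](R) ⋈[e=f] S) → 1

|E| = 1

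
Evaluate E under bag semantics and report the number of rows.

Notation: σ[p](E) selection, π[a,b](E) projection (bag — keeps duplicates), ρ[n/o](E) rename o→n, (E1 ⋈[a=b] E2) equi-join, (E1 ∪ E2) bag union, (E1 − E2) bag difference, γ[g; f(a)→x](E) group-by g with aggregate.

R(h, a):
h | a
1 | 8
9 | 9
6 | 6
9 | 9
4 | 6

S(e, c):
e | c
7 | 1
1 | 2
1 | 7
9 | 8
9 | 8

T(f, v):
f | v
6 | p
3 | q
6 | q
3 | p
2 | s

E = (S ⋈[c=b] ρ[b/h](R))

Per-node cardinality:
  S → 5
  R → 5
  ρ[b/h](R) → 5
  (S ⋈[c=b] ρ[b/h](R)) → 1

|E| = 1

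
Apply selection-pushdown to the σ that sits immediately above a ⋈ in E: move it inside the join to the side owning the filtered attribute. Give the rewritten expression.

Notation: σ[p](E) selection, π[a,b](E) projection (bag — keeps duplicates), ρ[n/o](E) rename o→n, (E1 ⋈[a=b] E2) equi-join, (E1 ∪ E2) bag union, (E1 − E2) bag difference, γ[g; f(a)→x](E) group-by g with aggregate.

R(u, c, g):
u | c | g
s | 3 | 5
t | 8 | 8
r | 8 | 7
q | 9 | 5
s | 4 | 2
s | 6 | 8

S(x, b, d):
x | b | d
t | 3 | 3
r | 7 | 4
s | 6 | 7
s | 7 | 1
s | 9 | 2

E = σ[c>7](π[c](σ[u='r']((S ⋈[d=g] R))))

σ filters on u, owned by the right side.
E' = σ[c>7](π[c]((S ⋈[d=g] σ[u='r'](R))))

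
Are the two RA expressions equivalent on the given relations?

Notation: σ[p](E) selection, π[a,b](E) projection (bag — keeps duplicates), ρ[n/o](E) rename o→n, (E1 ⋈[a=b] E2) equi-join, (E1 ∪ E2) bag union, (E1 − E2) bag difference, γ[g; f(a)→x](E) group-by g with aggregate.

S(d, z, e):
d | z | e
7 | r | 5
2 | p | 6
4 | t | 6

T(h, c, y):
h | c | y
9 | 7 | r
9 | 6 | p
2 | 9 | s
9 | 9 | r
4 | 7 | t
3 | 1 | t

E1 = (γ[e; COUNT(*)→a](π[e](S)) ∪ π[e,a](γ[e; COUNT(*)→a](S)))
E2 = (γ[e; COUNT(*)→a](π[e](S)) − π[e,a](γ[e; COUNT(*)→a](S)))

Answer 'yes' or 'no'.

E1 row counts bottom-up:
  S → 3
  π[e](S) → 3
  γ[e; COUNT(*)→a](π[e](S)) → 2
  S → 3
  γ[e; COUNT(*)→a](S) → 2
  π[e,a](γ[e; COUNT(*)→a](S)) → 2
  (γ[e; COUNT(*)→a](π[e](S)) ∪ π[e,a](γ[e; COUNT(*)→a](S))) → 4
E2 row counts bottom-up:
  S → 3
  π[e](S) → 3
  γ[e; COUNT(*)→a](π[e](S)) → 2
  S → 3
  γ[e; COUNT(*)→a](S) → 2
  π[e,a](γ[e; COUNT(*)→a](S)) → 2
  (γ[e; COUNT(*)→a](π[e](S)) − π[e,a](γ[e; COUNT(*)→a](S))) → 0

E1 result:
e | a
5 | 1
5 | 1
6 | 2
6 | 2
E2 result:
e | a
(0 rows)
Witness: (6, 2) appears 2× in E1 but 0× in E2.

no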